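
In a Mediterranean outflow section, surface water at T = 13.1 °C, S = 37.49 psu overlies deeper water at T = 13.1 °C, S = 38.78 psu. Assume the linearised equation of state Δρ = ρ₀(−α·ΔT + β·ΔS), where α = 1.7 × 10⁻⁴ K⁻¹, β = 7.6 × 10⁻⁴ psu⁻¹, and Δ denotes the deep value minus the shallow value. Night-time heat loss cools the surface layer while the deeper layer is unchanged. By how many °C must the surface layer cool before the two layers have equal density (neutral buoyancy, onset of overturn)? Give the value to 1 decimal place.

5.8 °C

Neutral buoyancy requires Δρ = 0, i.e. −α(T_deep − T_surf′) + β(S_deep − S_surf) = 0.
T_surf′ = T_deep − (β/α)·ΔS = 13.1 − (7.6 × 10⁻⁴/1.7 × 10⁻⁴)·(+1.29) = 7.333 °C.
Cooling required: 13.1 − (7.333) = 5.767 °C.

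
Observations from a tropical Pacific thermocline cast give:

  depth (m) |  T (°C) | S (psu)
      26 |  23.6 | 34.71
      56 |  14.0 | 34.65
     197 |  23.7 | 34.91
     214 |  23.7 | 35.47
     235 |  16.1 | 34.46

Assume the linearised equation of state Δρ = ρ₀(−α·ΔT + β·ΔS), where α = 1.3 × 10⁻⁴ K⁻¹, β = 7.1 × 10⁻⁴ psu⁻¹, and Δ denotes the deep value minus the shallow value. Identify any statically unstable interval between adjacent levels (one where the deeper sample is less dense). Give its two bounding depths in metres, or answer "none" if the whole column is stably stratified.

Evaluate Δρ/ρ₀ = −αΔT + βΔS across each adjacent pair:
  26–56 m: −αΔT+βΔS = −(1.3 × 10⁻⁴)(-9.6)+(7.1 × 10⁻⁴)(-0.06) = 1.2 × 10⁻³ → stable
  56–197 m: −αΔT+βΔS = −(1.3 × 10⁻⁴)(+9.7)+(7.1 × 10⁻⁴)(+0.26) = -1.1 × 10⁻³ → UNSTABLE
  197–214 m: −αΔT+βΔS = −(1.3 × 10⁻⁴)(+0.0)+(7.1 × 10⁻⁴)(+0.56) = 4.0 × 10⁻⁴ → stable
  214–235 m: −αΔT+βΔS = −(1.3 × 10⁻⁴)(-7.6)+(7.1 × 10⁻⁴)(-1.01) = 2.7 × 10⁻⁴ → stable
The 56–197 m interval has Δρ < 0: lighter water underlies denser water.

56–197 m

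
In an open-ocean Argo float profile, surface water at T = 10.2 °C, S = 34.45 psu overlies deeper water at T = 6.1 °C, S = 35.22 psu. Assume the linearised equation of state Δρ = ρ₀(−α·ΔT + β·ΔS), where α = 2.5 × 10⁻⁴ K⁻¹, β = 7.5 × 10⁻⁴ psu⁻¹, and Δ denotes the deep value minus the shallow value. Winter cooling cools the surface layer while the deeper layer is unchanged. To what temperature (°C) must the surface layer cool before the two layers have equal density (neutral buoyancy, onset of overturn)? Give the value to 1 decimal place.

3.8 °C

Neutral buoyancy requires Δρ = 0, i.e. −α(T_deep − T_surf′) + β(S_deep − S_surf) = 0.
T_surf′ = T_deep − (β/α)·ΔS = 6.1 − (7.5 × 10⁻⁴/2.5 × 10⁻⁴)·(+0.77) = 3.790 °C.
Cooling required: 10.2 − (3.790) = 6.410 °C.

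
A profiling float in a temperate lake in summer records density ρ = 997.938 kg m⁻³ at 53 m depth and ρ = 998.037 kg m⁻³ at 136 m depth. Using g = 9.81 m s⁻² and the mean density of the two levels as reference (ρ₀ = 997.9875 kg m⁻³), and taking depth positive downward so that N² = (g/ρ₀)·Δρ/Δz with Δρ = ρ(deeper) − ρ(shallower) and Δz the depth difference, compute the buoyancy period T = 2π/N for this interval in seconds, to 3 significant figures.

Δρ = 998.037 − 997.938 = 0.099 kg m⁻³ over Δz = 136 − 53 = 83 m.
N² = (9.81/997.9875) × (0.099/83) = 1.1725 × 10⁻⁵ s⁻².
N = √(1.1725 × 10⁻⁵) = 3.4242 × 10⁻³ rad s⁻¹, so T = 2π/N = 1.8349 × 10³ s ≈ 1.83 × 10³ s.
N² > 0, so the interval is statically stable.

1.83 × 10³ s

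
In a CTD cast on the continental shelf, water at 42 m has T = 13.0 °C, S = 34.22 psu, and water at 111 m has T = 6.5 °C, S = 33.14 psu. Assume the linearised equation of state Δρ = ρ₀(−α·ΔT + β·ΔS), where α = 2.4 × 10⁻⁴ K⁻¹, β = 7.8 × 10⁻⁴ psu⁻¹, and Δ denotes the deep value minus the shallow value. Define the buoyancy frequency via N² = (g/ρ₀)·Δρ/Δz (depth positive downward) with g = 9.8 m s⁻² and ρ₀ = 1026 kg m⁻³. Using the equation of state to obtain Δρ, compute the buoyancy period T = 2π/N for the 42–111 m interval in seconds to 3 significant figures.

622 s

ΔT = -6.5 K, ΔS = -1.08 psu (deep − shallow).
Δρ/ρ₀ = −αΔT + βΔS = 1.56 × 10⁻³ − 8.424 × 10⁻⁴ = 7.176 × 10⁻⁴, so Δρ ≈ 0.7363 kg m⁻³.
N² = (g/ρ₀)·Δρ/Δz = g·(Δρ/ρ₀)/Δz = 9.8 × 7.176 × 10⁻⁴ / 69 = 1.0192 × 10⁻⁴ s⁻².
N = √(1.0192 × 10⁻⁴) = 0.010096 rad s⁻¹ → T = 2π/N = 622.34 s ≈ 622 s.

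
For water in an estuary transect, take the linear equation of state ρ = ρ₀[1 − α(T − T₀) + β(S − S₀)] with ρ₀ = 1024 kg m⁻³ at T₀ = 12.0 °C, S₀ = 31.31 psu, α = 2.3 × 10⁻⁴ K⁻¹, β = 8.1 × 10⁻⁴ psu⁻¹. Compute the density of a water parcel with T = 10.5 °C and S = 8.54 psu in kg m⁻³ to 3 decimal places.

T − T₀ = -1.5 K, S − S₀ = -22.77 psu.
Bracket = 1 − α·(-1.5) + β·(-22.77) = 1 + (-0.0180987) = 0.9819013.
ρ = 1024 × 0.9819013 = 1005.467 kg m⁻³.

1005.467 kg m⁻³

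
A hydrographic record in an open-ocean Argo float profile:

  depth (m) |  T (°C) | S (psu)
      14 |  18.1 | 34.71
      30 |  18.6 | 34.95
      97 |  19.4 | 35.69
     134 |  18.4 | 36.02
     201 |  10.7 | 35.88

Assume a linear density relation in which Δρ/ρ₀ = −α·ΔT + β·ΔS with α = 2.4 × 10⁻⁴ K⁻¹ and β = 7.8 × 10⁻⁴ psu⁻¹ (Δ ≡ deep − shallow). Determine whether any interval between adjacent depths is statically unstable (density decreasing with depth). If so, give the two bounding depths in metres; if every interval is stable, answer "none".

Evaluate Δρ/ρ₀ = −αΔT + βΔS across each adjacent pair:
  14–30 m: −αΔT+βΔS = −(2.4 × 10⁻⁴)(+0.5)+(7.8 × 10⁻⁴)(+0.24) = 6.7 × 10⁻⁵ → stable
  30–97 m: −αΔT+βΔS = −(2.4 × 10⁻⁴)(+0.8)+(7.8 × 10⁻⁴)(+0.74) = 3.9 × 10⁻⁴ → stable
  97–134 m: −αΔT+βΔS = −(2.4 × 10⁻⁴)(-1.0)+(7.8 × 10⁻⁴)(+0.33) = 5.0 × 10⁻⁴ → stable
  134–201 m: −αΔT+βΔS = −(2.4 × 10⁻⁴)(-7.7)+(7.8 × 10⁻⁴)(-0.14) = 1.7 × 10⁻³ → stable
Every interval has Δρ > 0: the column is stably stratified throughout.

none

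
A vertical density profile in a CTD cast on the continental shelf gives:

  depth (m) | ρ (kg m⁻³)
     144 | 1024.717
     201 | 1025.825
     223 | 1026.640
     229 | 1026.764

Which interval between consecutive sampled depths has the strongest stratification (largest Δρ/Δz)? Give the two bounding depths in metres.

Compute the density gradient over each adjacent pair:
  144–201 m: Δρ/Δz = 1.108/57 = 0.019 kg m⁻⁴
  201–223 m: Δρ/Δz = 0.815/22 = 0.037 kg m⁻⁴
  223–229 m: Δρ/Δz = 0.124/6 = 0.021 kg m⁻⁴
The largest gradient is in the 201–223 m interval — the pycnocline.

201–223 m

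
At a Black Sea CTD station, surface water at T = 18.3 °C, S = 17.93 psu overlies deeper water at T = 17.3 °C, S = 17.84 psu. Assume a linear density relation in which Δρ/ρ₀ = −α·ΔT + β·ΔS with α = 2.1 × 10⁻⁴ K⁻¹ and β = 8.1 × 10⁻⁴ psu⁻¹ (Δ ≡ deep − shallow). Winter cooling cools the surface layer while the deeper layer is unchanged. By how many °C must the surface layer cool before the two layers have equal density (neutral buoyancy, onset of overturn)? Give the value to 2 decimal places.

Neutral buoyancy requires Δρ = 0, i.e. −α(T_deep − T_surf′) + β(S_deep − S_surf) = 0.
T_surf′ = T_deep − (β/α)·ΔS = 17.3 − (8.1 × 10⁻⁴/2.1 × 10⁻⁴)·(-0.09) = 17.6471 °C.
Cooling required: 18.3 − (17.6471) = 0.6529 °C.

0.65 °C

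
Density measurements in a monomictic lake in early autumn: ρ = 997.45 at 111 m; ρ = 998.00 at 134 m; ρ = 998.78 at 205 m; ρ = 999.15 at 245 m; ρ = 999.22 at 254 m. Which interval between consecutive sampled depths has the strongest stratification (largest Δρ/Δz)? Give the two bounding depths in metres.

Compute the density gradient over each adjacent pair:
  111–134 m: Δρ/Δz = 0.55/23 = 0.024 kg m⁻⁴
  134–205 m: Δρ/Δz = 0.78/71 = 0.011 kg m⁻⁴
  205–245 m: Δρ/Δz = 0.37/40 = 9.2 × 10⁻³ kg m⁻⁴
  245–254 m: Δρ/Δz = 0.07/9 = 7.8 × 10⁻³ kg m⁻⁴
The largest gradient is in the 111–134 m interval — the pycnocline.

111–134 m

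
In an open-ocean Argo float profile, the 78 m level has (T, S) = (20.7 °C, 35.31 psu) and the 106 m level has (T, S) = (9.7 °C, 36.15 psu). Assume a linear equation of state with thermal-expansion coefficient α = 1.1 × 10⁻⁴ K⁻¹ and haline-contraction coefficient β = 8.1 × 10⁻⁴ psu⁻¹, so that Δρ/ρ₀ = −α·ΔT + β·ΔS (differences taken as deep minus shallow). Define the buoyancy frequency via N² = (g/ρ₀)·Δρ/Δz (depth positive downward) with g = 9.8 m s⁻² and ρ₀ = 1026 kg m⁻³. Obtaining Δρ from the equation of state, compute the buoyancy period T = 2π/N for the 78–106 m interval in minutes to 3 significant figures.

ΔT = -11.0 K, ΔS = +0.84 psu (deep − shallow).
Δρ/ρ₀ = −αΔT + βΔS = 1.21 × 10⁻³ + 6.804 × 10⁻⁴ = 1.8904 × 10⁻³, so Δρ ≈ 1.940 kg m⁻³.
N² = (g/ρ₀)·Δρ/Δz = g·(Δρ/ρ₀)/Δz = 9.8 × 1.8904 × 10⁻³ / 28 = 6.6164 × 10⁻⁴ s⁻².
N = √(6.6164 × 10⁻⁴) = 0.025722 rad s⁻¹ → T = 2π/N = 244.27 s = 4.0712 min ≈ 4.07 min.

4.07 min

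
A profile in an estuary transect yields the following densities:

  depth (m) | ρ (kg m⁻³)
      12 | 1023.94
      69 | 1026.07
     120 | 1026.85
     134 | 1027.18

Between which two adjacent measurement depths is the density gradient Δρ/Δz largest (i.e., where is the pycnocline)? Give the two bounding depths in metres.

Compute the density gradient over each adjacent pair:
  12–69 m: Δρ/Δz = 2.13/57 = 0.037 kg m⁻⁴
  69–120 m: Δρ/Δz = 0.78/51 = 0.015 kg m⁻⁴
  120–134 m: Δρ/Δz = 0.33/14 = 0.024 kg m⁻⁴
The largest gradient is in the 12–69 m interval — the pycnocline.

12–69 m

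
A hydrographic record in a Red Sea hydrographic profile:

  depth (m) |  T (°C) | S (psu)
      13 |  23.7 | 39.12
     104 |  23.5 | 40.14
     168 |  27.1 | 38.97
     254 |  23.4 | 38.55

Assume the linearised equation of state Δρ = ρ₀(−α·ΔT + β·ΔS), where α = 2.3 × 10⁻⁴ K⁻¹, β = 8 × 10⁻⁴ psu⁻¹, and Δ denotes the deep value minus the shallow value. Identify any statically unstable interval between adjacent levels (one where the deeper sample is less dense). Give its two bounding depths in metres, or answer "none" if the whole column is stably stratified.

104–168 m

Evaluate Δρ/ρ₀ = −αΔT + βΔS across each adjacent pair:
  13–104 m: −αΔT+βΔS = −(2.3 × 10⁻⁴)(-0.2)+(8 × 10⁻⁴)(+1.02) = 8.6 × 10⁻⁴ → stable
  104–168 m: −αΔT+βΔS = −(2.3 × 10⁻⁴)(+3.6)+(8 × 10⁻⁴)(-1.17) = -1.8 × 10⁻³ → UNSTABLE
  168–254 m: −αΔT+βΔS = −(2.3 × 10⁻⁴)(-3.7)+(8 × 10⁻⁴)(-0.42) = 5.2 × 10⁻⁴ → stable
The 104–168 m interval has Δρ < 0: lighter water underlies denser water.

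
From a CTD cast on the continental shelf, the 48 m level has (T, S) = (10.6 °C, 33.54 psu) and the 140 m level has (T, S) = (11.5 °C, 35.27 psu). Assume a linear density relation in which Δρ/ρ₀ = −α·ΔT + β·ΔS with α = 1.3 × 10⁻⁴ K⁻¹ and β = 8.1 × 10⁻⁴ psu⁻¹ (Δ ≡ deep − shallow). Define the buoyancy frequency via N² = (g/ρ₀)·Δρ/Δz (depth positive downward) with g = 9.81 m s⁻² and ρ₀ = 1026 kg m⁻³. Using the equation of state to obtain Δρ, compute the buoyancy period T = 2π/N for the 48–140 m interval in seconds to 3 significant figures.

ΔT = +0.9 K, ΔS = +1.73 psu (deep − shallow).
Δρ/ρ₀ = −αΔT + βΔS = -1.17 × 10⁻⁴ + 1.4013 × 10⁻³ = 1.2843 × 10⁻³, so Δρ ≈ 1.318 kg m⁻³.
N² = (g/ρ₀)·Δρ/Δz = g·(Δρ/ρ₀)/Δz = 9.81 × 1.2843 × 10⁻³ / 92 = 1.3695 × 10⁻⁴ s⁻².
N = √(1.3695 × 10⁻⁴) = 0.011703 rad s⁻¹ → T = 2π/N = 536.89 s ≈ 537 s.

537 s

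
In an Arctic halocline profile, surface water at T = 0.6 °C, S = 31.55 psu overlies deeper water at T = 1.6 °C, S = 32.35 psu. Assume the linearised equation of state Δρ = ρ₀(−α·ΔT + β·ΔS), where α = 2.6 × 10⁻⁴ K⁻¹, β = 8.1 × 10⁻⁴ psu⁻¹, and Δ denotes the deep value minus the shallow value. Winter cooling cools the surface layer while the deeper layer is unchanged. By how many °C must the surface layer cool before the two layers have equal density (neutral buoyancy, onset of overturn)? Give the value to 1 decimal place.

1.5 °C

Neutral buoyancy requires Δρ = 0, i.e. −α(T_deep − T_surf′) + β(S_deep − S_surf) = 0.
T_surf′ = T_deep − (β/α)·ΔS = 1.6 − (8.1 × 10⁻⁴/2.6 × 10⁻⁴)·(+0.80) = -0.892 °C.
Cooling required: 0.6 − (-0.892) = 1.492 °C.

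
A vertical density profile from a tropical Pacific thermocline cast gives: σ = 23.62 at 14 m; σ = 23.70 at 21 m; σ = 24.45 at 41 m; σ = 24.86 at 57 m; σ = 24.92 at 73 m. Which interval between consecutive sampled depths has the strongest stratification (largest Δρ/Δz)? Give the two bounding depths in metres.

Compute the density gradient over each adjacent pair:
  14–21 m: Δρ/Δz = 0.08/7 = 0.011 kg m⁻⁴
  21–41 m: Δρ/Δz = 0.75/20 = 0.037 kg m⁻⁴
  41–57 m: Δρ/Δz = 0.41/16 = 0.026 kg m⁻⁴
  57–73 m: Δρ/Δz = 0.06/16 = 3.7 × 10⁻³ kg m⁻⁴
The largest gradient is in the 21–41 m interval — the pycnocline.

21–41 m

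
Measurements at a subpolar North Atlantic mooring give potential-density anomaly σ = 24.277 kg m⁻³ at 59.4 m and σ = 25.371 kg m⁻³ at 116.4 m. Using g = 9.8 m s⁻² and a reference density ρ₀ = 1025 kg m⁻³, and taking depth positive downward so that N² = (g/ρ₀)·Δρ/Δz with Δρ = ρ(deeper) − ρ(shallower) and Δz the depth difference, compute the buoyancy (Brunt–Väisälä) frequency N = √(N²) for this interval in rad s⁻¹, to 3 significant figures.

0.0135 rad s⁻¹

Δρ = 1025.371 − 1024.277 = 1.094 kg m⁻³ over Δz = 116.4 − 59.4 = 57 m.
N² = (9.8/1025) × (1.094/57) = 1.8350 × 10⁻⁴ s⁻².
N = √(1.8350 × 10⁻⁴) = 0.013546 rad s⁻¹ ≈ 0.0135 rad s⁻¹.
A positive N² confirms static stability across the interval.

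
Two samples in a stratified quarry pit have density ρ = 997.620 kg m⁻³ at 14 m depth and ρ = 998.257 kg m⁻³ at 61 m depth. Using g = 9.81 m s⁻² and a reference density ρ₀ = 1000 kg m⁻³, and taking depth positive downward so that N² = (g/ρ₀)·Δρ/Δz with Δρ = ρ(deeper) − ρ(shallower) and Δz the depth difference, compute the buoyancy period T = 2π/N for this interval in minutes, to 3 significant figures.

Δρ = 998.257 − 997.620 = 0.637 kg m⁻³ over Δz = 61 − 14 = 47 m.
N² = (9.81/1000) × (0.637/47) = 1.3296 × 10⁻⁴ s⁻².
N = √(1.3296 × 10⁻⁴) = 0.011531 rad s⁻¹, so T = 2π/N = 544.90 s = 9.0817 min ≈ 9.08 min.

9.08 min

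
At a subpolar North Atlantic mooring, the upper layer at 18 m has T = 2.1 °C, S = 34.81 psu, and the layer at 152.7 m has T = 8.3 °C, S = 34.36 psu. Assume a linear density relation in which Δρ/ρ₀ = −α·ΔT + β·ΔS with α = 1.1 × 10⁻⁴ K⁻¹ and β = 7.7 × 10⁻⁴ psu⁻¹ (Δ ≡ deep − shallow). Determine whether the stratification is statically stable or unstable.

unstable

ΔT = 8.3 − 2.1 = +6.2 K and ΔS = 34.36 − 34.81 = -0.45 psu (deep − shallow).
−αΔT = -6.82 × 10⁻⁴; βΔS = -3.465 × 10⁻⁴; sum Δρ/ρ₀ = -1.0285 × 10⁻³.
Δρ/ρ₀ < 0, so Δρ < 0: deeper water is lighter → statically unstable; the column would overturn.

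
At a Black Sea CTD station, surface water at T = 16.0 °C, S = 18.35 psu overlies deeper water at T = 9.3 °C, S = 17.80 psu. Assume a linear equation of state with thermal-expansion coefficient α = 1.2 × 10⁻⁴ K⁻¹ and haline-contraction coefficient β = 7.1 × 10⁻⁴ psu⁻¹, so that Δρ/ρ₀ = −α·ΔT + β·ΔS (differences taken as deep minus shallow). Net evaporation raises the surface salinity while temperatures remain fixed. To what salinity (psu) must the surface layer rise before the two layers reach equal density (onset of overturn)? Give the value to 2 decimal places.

Neutral buoyancy requires −α(T_deep − T_surf) + β(S_deep − S_surf′) = 0.
S_surf′ = S_deep − (α/β)·ΔT = 17.80 − (1.2 × 10⁻⁴/7.1 × 10⁻⁴)·(-6.7) = 18.9324 psu.
Increase required: 18.9324 − 18.35 = 0.5824 psu.

18.93 psu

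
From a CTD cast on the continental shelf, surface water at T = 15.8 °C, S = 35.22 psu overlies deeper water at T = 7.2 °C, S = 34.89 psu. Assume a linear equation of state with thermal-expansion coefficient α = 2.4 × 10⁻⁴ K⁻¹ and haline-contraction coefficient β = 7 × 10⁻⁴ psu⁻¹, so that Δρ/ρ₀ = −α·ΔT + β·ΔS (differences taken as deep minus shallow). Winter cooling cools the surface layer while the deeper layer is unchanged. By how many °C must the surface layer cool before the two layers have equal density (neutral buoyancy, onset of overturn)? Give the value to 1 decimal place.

Neutral buoyancy requires Δρ = 0, i.e. −α(T_deep − T_surf′) + β(S_deep − S_surf) = 0.
T_surf′ = T_deep − (β/α)·ΔS = 7.2 − (7 × 10⁻⁴/2.4 × 10⁻⁴)·(-0.33) = 8.162 °C.
Cooling required: 15.8 − (8.162) = 7.638 °C.

7.6 °C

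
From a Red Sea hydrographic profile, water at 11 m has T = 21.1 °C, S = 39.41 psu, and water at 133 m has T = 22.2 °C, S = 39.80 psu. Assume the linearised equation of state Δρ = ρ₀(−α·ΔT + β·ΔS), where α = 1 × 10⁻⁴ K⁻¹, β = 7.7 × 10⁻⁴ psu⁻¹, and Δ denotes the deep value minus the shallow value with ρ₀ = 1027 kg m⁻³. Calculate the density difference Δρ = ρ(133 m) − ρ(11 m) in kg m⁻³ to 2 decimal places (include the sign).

ΔT = +1.1 K, ΔS = +0.39 psu (deep − shallow).
Δρ/ρ₀ = −(1 × 10⁻⁴)(+1.1) + (7.7 × 10⁻⁴)(+0.39) = 1.903 × 10⁻⁴.
Δρ = 1027 × (1.903 × 10⁻⁴) = +0.20 kg m⁻³.
Positive Δρ: denser below, stable.

+0.20 kg m⁻³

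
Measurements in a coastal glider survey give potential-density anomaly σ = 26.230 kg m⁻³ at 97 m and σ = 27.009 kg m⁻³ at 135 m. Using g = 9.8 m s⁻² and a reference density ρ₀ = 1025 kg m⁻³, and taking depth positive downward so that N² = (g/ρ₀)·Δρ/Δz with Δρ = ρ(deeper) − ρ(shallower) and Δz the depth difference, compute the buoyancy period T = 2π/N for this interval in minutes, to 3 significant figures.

Δρ = 1027.009 − 1026.230 = 0.779 kg m⁻³ over Δz = 135 − 97 = 38 m.
N² = (9.8/1025) × (0.779/38) = 1.9600 × 10⁻⁴ s⁻².
N = √(1.9600 × 10⁻⁴) = 0.014000 rad s⁻¹, so T = 2π/N = 448.80 s = 7.4800 min ≈ 7.48 min.
N² > 0, so the interval is statically stable.

7.48 min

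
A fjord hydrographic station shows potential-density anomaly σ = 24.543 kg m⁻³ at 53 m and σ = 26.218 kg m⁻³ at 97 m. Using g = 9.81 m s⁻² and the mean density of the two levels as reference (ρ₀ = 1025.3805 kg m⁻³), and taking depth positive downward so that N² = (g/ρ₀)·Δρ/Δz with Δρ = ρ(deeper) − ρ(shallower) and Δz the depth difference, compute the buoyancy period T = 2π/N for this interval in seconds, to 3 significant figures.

329 s

Δρ = 1026.218 − 1024.543 = 1.675 kg m⁻³ over Δz = 97 − 53 = 44 m.
N² = (9.81/1025.3805) × (1.675/44) = 3.6421 × 10⁻⁴ s⁻².
N = √(3.6421 × 10⁻⁴) = 0.019084 rad s⁻¹, so T = 2π/N = 329.24 s ≈ 329 s.
N² > 0, so the interval is statically stable.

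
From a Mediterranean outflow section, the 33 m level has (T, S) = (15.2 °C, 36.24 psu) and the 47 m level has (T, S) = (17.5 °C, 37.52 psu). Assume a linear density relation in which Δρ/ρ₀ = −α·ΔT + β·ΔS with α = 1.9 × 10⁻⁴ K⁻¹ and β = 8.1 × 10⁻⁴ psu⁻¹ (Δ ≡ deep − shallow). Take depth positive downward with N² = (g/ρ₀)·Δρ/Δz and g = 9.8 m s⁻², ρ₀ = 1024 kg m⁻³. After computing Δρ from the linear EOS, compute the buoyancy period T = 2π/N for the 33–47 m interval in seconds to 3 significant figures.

307 s

ΔT = +2.3 K, ΔS = +1.28 psu (deep − shallow).
Δρ/ρ₀ = −αΔT + βΔS = -4.37 × 10⁻⁴ + 1.0368 × 10⁻³ = 5.998 × 10⁻⁴, so Δρ ≈ 0.6142 kg m⁻³.
N² = (g/ρ₀)·Δρ/Δz = g·(Δρ/ρ₀)/Δz = 9.8 × 5.998 × 10⁻⁴ / 14 = 4.1986 × 10⁻⁴ s⁻².
N = √(4.1986 × 10⁻⁴) = 0.020490 rad s⁻¹ → T = 2π/N = 306.65 s ≈ 307 s.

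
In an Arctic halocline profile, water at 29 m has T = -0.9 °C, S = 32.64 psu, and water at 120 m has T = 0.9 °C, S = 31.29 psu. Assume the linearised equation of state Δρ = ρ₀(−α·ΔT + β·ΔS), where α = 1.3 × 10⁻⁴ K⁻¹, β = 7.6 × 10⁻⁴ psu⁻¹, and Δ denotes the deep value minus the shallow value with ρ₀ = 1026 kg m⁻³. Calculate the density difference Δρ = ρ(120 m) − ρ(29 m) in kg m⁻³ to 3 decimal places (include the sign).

ΔT = +1.8 K, ΔS = -1.35 psu (deep − shallow).
Δρ/ρ₀ = −(1.3 × 10⁻⁴)(+1.8) + (7.6 × 10⁻⁴)(-1.35) = -1.26 × 10⁻³.
Δρ = 1026 × (-1.26 × 10⁻³) = -1.293 kg m⁻³.
Negative Δρ: lighter below, statically unstable.

-1.293 kg m⁻³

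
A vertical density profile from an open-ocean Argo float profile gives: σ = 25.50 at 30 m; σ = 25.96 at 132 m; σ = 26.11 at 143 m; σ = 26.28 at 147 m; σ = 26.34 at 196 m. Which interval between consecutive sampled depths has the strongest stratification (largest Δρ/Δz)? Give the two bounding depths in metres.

143–147 m

Compute the density gradient over each adjacent pair:
  30–132 m: Δρ/Δz = 0.46/102 = 4.5 × 10⁻³ kg m⁻⁴
  132–143 m: Δρ/Δz = 0.15/11 = 0.014 kg m⁻⁴
  143–147 m: Δρ/Δz = 0.17/4 = 0.043 kg m⁻⁴
  147–196 m: Δρ/Δz = 0.06/49 = 1.2 × 10⁻³ kg m⁻⁴
The largest gradient is in the 143–147 m interval — the pycnocline.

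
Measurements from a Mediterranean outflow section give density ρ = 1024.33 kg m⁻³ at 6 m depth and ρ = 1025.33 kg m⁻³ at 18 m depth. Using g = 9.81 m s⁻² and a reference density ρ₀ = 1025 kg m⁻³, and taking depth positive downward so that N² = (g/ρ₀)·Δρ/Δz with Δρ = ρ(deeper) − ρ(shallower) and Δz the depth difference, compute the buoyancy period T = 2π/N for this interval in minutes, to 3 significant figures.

Δρ = 1025.33 − 1024.33 = 1.00 kg m⁻³ over Δz = 18 − 6 = 12 m.
N² = (9.81/1025) × (1.00/12) = 7.9756 × 10⁻⁴ s⁻².
N = √(7.9756 × 10⁻⁴) = 0.028241 rad s⁻¹, so T = 2π/N = 222.48 s = 3.7080 min ≈ 3.71 min.
A positive N² confirms static stability across the interval.

3.71 min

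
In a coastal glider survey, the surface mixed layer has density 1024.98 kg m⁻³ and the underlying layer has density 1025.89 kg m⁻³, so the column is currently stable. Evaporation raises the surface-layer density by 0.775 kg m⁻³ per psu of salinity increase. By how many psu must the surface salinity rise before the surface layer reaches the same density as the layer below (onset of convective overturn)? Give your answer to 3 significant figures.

1.17 psu

Density deficit of the surface layer: 1025.89 − 1024.98 = 0.91 kg m⁻³.
Required change = 0.91 / 0.775 = 1.17 psu.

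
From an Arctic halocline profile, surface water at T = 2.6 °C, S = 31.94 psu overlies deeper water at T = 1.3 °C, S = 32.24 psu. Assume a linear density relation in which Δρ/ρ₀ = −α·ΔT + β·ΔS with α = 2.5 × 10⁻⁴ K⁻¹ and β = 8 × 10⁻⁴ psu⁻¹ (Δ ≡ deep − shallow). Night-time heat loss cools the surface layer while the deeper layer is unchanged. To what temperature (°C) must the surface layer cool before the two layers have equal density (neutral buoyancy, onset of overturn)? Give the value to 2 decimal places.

0.34 °C

Neutral buoyancy requires Δρ = 0, i.e. −α(T_deep − T_surf′) + β(S_deep − S_surf) = 0.
T_surf′ = T_deep − (β/α)·ΔS = 1.3 − (8 × 10⁻⁴/2.5 × 10⁻⁴)·(+0.30) = 0.3400 °C.
Cooling required: 2.6 − (0.3400) = 2.2600 °C.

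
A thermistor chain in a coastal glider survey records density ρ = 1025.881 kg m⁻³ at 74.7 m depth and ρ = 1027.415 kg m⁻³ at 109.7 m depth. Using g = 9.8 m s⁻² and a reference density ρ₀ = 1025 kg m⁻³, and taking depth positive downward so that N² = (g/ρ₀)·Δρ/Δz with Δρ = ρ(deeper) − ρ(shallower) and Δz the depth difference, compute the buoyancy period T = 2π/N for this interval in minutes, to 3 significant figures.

Δρ = 1027.415 − 1025.881 = 1.534 kg m⁻³ over Δz = 109.7 − 74.7 = 35 m.
N² = (9.8/1025) × (1.534/35) = 4.1904 × 10⁻⁴ s⁻².
N = √(4.1904 × 10⁻⁴) = 0.020470 rad s⁻¹, so T = 2π/N = 306.95 s = 5.1158 min ≈ 5.12 min.

5.12 min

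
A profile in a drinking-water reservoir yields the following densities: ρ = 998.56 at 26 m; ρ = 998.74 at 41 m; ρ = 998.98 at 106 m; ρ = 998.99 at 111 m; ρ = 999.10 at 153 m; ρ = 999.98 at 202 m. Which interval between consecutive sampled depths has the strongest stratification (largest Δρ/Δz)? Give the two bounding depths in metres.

153–202 m

Compute the density gradient over each adjacent pair:
  26–41 m: Δρ/Δz = 0.18/15 = 0.012 kg m⁻⁴
  41–106 m: Δρ/Δz = 0.24/65 = 3.7 × 10⁻³ kg m⁻⁴
  106–111 m: Δρ/Δz = 0.01/5 = 2.0 × 10⁻³ kg m⁻⁴
  111–153 m: Δρ/Δz = 0.11/42 = 2.6 × 10⁻³ kg m⁻⁴
  153–202 m: Δρ/Δz = 0.88/49 = 0.018 kg m⁻⁴
The largest gradient is in the 153–202 m interval — the pycnocline.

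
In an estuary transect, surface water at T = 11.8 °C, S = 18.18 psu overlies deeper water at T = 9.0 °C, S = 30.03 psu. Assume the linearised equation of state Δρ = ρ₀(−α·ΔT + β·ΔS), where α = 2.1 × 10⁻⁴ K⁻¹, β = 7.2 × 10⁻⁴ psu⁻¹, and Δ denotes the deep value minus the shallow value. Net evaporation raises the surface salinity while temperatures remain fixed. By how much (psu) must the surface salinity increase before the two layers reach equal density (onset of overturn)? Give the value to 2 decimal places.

Neutral buoyancy requires −α(T_deep − T_surf) + β(S_deep − S_surf′) = 0.
S_surf′ = S_deep − (α/β)·ΔT = 30.03 − (2.1 × 10⁻⁴/7.2 × 10⁻⁴)·(-2.8) = 30.8467 psu.
Increase required: 30.8467 − 18.18 = 12.6667 psu.

12.67 psu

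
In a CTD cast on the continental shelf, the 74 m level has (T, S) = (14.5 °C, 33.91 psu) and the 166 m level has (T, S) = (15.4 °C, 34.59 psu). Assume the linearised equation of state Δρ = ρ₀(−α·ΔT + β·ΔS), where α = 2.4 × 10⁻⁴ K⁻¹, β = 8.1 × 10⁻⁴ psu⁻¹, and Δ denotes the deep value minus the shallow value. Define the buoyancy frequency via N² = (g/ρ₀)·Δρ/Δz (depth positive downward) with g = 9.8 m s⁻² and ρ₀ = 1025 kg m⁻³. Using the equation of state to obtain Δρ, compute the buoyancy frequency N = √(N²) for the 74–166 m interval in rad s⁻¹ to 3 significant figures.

5.97 × 10⁻³ rad s⁻¹

ΔT = +0.9 K, ΔS = +0.68 psu (deep − shallow).
Δρ/ρ₀ = −αΔT + βΔS = -2.16 × 10⁻⁴ + 5.508 × 10⁻⁴ = 3.348 × 10⁻⁴, so Δρ ≈ 0.3432 kg m⁻³.
N² = (g/ρ₀)·Δρ/Δz = g·(Δρ/ρ₀)/Δz = 9.8 × 3.348 × 10⁻⁴ / 92 = 3.5663 × 10⁻⁵ s⁻².
N = √(3.5663 × 10⁻⁵) = 5.9719 × 10⁻³ rad s⁻¹ ≈ 5.97 × 10⁻³ rad s⁻¹.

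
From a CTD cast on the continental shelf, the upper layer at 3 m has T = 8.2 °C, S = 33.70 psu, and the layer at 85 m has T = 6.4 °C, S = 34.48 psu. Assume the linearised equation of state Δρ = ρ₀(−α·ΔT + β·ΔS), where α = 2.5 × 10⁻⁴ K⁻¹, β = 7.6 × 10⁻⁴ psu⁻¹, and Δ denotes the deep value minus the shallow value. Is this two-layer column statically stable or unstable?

stable

ΔT = 6.4 − 8.2 = -1.8 K and ΔS = 34.48 − 33.70 = +0.78 psu (deep − shallow).
−αΔT = 4.50 × 10⁻⁴; βΔS = 5.928 × 10⁻⁴; sum Δρ/ρ₀ = 1.0428 × 10⁻³.
Δρ/ρ₀ > 0, so Δρ > 0: deeper water is denser → statically stable.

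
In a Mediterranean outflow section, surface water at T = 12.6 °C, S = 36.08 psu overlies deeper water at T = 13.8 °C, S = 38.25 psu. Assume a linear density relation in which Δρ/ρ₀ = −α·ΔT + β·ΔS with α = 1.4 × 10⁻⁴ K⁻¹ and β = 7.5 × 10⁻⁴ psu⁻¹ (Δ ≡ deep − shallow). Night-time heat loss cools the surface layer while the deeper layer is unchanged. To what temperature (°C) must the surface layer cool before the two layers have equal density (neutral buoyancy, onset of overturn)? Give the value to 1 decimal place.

Neutral buoyancy requires Δρ = 0, i.e. −α(T_deep − T_surf′) + β(S_deep − S_surf) = 0.
T_surf′ = T_deep − (β/α)·ΔS = 13.8 − (7.5 × 10⁻⁴/1.4 × 10⁻⁴)·(+2.17) = 2.175 °C.
Cooling required: 12.6 − (2.175) = 10.425 °C.

2.2 °C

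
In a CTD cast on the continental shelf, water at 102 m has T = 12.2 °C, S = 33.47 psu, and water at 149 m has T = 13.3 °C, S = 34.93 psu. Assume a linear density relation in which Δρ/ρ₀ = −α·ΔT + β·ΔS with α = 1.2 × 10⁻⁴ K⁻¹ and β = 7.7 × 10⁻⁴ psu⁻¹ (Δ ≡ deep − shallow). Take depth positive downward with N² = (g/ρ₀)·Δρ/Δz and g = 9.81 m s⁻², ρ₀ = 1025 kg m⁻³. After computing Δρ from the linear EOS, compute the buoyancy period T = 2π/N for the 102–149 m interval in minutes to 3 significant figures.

ΔT = +1.1 K, ΔS = +1.46 psu (deep − shallow).
Δρ/ρ₀ = −αΔT + βΔS = -1.32 × 10⁻⁴ + 1.1242 × 10⁻³ = 9.922 × 10⁻⁴, so Δρ ≈ 1.017 kg m⁻³.
N² = (g/ρ₀)·Δρ/Δz = g·(Δρ/ρ₀)/Δz = 9.81 × 9.922 × 10⁻⁴ / 47 = 2.0710 × 10⁻⁴ s⁻².
N = √(2.0710 × 10⁻⁴) = 0.014391 rad s⁻¹ → T = 2π/N = 436.61 s = 7.2768 min ≈ 7.28 min.

7.28 min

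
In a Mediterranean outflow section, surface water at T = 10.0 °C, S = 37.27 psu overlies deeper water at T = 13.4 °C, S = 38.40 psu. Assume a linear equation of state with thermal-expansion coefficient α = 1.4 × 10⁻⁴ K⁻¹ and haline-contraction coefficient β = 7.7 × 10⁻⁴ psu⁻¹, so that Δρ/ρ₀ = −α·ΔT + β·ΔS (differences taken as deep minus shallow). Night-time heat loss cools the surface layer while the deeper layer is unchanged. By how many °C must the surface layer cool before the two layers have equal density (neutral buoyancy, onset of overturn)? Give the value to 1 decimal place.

2.8 °C

Neutral buoyancy requires Δρ = 0, i.e. −α(T_deep − T_surf′) + β(S_deep − S_surf) = 0.
T_surf′ = T_deep − (β/α)·ΔS = 13.4 − (7.7 × 10⁻⁴/1.4 × 10⁻⁴)·(+1.13) = 7.185 °C.
Cooling required: 10.0 − (7.185) = 2.815 °C.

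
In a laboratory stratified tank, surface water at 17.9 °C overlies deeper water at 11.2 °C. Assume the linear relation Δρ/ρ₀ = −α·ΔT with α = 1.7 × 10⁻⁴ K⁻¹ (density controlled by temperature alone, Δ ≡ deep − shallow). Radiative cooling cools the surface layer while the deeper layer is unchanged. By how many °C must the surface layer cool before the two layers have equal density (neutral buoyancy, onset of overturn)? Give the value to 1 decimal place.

With temperature the only control, equal density requires T_surf′ = T_deep.
T_surf′ = 11.2 °C.
Cooling required: 17.9 − 11.2 = 6.7 °C.

6.7 °C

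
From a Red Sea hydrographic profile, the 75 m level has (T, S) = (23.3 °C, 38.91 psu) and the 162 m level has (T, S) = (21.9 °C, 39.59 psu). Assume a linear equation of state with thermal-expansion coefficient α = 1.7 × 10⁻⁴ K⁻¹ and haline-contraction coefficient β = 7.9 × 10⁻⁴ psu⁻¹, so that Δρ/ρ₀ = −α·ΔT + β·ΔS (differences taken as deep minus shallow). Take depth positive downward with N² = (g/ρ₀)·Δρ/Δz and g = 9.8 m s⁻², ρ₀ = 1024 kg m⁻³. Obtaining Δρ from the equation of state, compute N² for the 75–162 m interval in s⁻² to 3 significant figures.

ΔT = -1.4 K, ΔS = +0.68 psu (deep − shallow).
Δρ/ρ₀ = −αΔT + βΔS = 2.38 × 10⁻⁴ + 5.372 × 10⁻⁴ = 7.752 × 10⁻⁴, so Δρ ≈ 0.7938 kg m⁻³.
N² = (g/ρ₀)·Δρ/Δz = g·(Δρ/ρ₀)/Δz = 9.8 × 7.752 × 10⁻⁴ / 87 = 8.7321 × 10⁻⁵ s⁻² ≈ 8.73 × 10⁻⁵ s⁻².

8.73 × 10⁻⁵ s⁻²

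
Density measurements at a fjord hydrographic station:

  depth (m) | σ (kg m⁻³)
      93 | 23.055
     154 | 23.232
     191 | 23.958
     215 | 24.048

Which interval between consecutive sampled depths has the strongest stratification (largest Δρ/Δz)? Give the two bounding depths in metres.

Compute the density gradient over each adjacent pair:
  93–154 m: Δρ/Δz = 0.177/61 = 2.9 × 10⁻³ kg m⁻⁴
  154–191 m: Δρ/Δz = 0.726/37 = 0.020 kg m⁻⁴
  191–215 m: Δρ/Δz = 0.090/24 = 3.7 × 10⁻³ kg m⁻⁴
The largest gradient is in the 154–191 m interval — the pycnocline.

154–191 m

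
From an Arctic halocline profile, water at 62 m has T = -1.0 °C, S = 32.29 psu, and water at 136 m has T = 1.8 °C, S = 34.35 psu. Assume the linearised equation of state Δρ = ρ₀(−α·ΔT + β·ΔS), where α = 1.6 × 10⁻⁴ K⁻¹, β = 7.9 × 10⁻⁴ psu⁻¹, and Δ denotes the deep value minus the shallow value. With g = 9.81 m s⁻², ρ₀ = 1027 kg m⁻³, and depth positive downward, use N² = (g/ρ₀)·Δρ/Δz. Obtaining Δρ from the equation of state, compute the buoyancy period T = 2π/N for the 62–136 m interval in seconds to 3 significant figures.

ΔT = +2.8 K, ΔS = +2.06 psu (deep − shallow).
Δρ/ρ₀ = −αΔT + βΔS = -4.48 × 10⁻⁴ + 1.6274 × 10⁻³ = 1.1794 × 10⁻³, so Δρ ≈ 1.211 kg m⁻³.
N² = (g/ρ₀)·Δρ/Δz = g·(Δρ/ρ₀)/Δz = 9.81 × 1.1794 × 10⁻³ / 74 = 1.5635 × 10⁻⁴ s⁻².
N = √(1.5635 × 10⁻⁴) = 0.012504 rad s⁻¹ → T = 2π/N = 502.49 s ≈ 502 s.

502 s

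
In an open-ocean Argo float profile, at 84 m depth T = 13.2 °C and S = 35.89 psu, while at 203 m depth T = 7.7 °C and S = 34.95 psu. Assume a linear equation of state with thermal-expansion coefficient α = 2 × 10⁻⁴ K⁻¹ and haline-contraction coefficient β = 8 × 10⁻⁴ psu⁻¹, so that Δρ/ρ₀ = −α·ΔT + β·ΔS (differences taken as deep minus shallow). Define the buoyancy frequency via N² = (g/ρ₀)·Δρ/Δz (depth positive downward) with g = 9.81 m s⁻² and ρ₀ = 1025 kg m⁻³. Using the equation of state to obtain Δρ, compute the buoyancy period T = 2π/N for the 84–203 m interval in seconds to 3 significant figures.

1.17 × 10³ s

ΔT = -5.5 K, ΔS = -0.94 psu (deep − shallow).
Δρ/ρ₀ = −αΔT + βΔS = 1.10 × 10⁻³ − 7.52 × 10⁻⁴ = 3.48 × 10⁻⁴, so Δρ ≈ 0.3567 kg m⁻³.
N² = (g/ρ₀)·Δρ/Δz = g·(Δρ/ρ₀)/Δz = 9.81 × 3.48 × 10⁻⁴ / 119 = 2.8688 × 10⁻⁵ s⁻².
N = √(2.8688 × 10⁻⁵) = 5.3561 × 10⁻³ rad s⁻¹ → T = 2π/N = 1.1731 × 10³ s ≈ 1.17 × 10³ s.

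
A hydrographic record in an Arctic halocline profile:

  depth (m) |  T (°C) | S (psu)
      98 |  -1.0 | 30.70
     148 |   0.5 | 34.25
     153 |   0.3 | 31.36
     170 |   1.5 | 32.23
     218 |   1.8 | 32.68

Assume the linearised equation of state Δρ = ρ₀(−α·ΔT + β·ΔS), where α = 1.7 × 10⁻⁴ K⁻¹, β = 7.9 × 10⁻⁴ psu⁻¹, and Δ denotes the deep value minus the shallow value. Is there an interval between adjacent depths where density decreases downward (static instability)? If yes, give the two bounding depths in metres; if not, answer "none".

148–153 m

Evaluate Δρ/ρ₀ = −αΔT + βΔS across each adjacent pair:
  98–148 m: −αΔT+βΔS = −(1.7 × 10⁻⁴)(+1.5)+(7.9 × 10⁻⁴)(+3.55) = 2.5 × 10⁻³ → stable
  148–153 m: −αΔT+βΔS = −(1.7 × 10⁻⁴)(-0.2)+(7.9 × 10⁻⁴)(-2.89) = -2.2 × 10⁻³ → UNSTABLE
  153–170 m: −αΔT+βΔS = −(1.7 × 10⁻⁴)(+1.2)+(7.9 × 10⁻⁴)(+0.87) = 4.8 × 10⁻⁴ → stable
  170–218 m: −αΔT+βΔS = −(1.7 × 10⁻⁴)(+0.3)+(7.9 × 10⁻⁴)(+0.45) = 3.0 × 10⁻⁴ → stable
The 148–153 m interval has Δρ < 0: lighter water underlies denser water.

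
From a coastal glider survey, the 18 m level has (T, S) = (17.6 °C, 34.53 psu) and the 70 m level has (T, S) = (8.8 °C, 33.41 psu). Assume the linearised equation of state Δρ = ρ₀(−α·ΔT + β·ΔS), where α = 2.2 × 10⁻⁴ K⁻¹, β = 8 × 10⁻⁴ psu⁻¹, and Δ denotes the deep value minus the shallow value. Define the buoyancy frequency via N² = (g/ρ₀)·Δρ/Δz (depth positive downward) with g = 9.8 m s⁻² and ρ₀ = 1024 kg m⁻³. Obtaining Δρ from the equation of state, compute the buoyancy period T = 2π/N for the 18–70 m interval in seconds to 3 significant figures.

449 s

ΔT = -8.8 K, ΔS = -1.12 psu (deep − shallow).
Δρ/ρ₀ = −αΔT + βΔS = 1.936 × 10⁻³ − 8.96 × 10⁻⁴ = 1.04 × 10⁻³, so Δρ ≈ 1.065 kg m⁻³.
N² = (g/ρ₀)·Δρ/Δz = g·(Δρ/ρ₀)/Δz = 9.8 × 1.04 × 10⁻³ / 52 = 1.9600 × 10⁻⁴ s⁻².
N = √(1.9600 × 10⁻⁴) = 0.014000 rad s⁻¹ → T = 2π/N = 448.80 s ≈ 449 s.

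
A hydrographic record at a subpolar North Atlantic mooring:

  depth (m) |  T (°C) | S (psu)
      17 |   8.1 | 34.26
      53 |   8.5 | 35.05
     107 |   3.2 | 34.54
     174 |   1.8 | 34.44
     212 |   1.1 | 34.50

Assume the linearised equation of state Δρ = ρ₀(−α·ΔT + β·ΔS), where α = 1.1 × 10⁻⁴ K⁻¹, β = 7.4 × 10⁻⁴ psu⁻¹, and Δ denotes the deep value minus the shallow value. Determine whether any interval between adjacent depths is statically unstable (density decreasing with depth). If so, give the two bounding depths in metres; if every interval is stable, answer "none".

none

Evaluate Δρ/ρ₀ = −αΔT + βΔS across each adjacent pair:
  17–53 m: −αΔT+βΔS = −(1.1 × 10⁻⁴)(+0.4)+(7.4 × 10⁻⁴)(+0.79) = 5.4 × 10⁻⁴ → stable
  53–107 m: −αΔT+βΔS = −(1.1 × 10⁻⁴)(-5.3)+(7.4 × 10⁻⁴)(-0.51) = 2.1 × 10⁻⁴ → stable
  107–174 m: −αΔT+βΔS = −(1.1 × 10⁻⁴)(-1.4)+(7.4 × 10⁻⁴)(-0.10) = 8.0 × 10⁻⁵ → stable
  174–212 m: −αΔT+βΔS = −(1.1 × 10⁻⁴)(-0.7)+(7.4 × 10⁻⁴)(+0.06) = 1.2 × 10⁻⁴ → stable
Every interval has Δρ > 0: the column is stably stratified throughout.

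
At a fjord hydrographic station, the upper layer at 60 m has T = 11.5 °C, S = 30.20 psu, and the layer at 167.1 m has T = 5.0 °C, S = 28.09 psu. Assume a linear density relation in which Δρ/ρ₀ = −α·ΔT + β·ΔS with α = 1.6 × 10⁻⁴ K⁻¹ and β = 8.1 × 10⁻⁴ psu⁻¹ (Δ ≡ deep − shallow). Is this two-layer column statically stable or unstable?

unstable

ΔT = 5.0 − 11.5 = -6.5 K and ΔS = 28.09 − 30.20 = -2.11 psu (deep − shallow).
−αΔT = 1.04 × 10⁻³; βΔS = -1.7091 × 10⁻³; sum Δρ/ρ₀ = -6.691 × 10⁻⁴.
Δρ/ρ₀ < 0, so Δρ < 0: deeper water is lighter → statically unstable; the column would overturn.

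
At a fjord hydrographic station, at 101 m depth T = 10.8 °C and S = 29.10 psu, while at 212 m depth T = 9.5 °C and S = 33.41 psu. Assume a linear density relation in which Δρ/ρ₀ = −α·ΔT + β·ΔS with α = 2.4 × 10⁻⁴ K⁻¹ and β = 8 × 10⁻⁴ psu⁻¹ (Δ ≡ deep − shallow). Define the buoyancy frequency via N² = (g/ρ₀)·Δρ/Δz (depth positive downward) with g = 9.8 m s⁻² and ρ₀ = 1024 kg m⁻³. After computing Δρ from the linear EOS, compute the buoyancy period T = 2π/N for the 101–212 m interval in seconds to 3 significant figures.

345 s

ΔT = -1.3 K, ΔS = +4.31 psu (deep − shallow).
Δρ/ρ₀ = −αΔT + βΔS = 3.12 × 10⁻⁴ + 3.448 × 10⁻³ = 3.76 × 10⁻³, so Δρ ≈ 3.850 kg m⁻³.
N² = (g/ρ₀)·Δρ/Δz = g·(Δρ/ρ₀)/Δz = 9.8 × 3.76 × 10⁻³ / 111 = 3.3196 × 10⁻⁴ s⁻².
N = √(3.3196 × 10⁻⁴) = 0.018220 rad s⁻¹ → T = 2π/N = 344.85 s ≈ 345 s.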